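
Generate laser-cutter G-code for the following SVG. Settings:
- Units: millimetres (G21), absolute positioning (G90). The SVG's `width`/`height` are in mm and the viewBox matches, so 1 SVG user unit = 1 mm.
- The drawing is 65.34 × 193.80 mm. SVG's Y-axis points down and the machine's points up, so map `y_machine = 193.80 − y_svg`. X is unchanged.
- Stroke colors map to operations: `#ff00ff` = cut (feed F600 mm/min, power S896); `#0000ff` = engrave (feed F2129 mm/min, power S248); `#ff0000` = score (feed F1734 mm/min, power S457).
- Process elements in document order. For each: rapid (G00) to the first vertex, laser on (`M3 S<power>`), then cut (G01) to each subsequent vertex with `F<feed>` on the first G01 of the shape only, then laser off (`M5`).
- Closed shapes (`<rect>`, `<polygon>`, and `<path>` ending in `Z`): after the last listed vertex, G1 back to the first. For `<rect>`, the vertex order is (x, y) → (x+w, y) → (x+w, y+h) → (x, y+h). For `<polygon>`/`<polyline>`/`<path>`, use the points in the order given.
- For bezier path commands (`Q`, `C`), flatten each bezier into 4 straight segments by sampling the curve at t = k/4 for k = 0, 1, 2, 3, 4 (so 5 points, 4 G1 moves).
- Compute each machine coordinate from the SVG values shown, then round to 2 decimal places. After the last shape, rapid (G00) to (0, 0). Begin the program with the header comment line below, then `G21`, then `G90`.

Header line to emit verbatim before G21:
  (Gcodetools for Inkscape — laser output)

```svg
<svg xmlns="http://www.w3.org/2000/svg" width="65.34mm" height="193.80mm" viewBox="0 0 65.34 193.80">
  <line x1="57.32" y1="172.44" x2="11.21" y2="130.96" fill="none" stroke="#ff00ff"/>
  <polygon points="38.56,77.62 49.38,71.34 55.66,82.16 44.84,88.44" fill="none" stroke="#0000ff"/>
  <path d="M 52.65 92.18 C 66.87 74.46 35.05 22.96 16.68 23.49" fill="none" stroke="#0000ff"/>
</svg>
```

(Gcodetools for Inkscape — laser output)
G21
G90
G00 X57.32 Y21.36
M3 S896
G01 X11.21 Y62.84 F600
M5
G00 X38.56 Y116.18
M3 S248
G01 X49.38 Y122.46 F2129
G01 X55.66 Y111.64
G01 X44.84 Y105.36
G01 X38.56 Y116.18
M5
G00 X52.65 Y101.62
M3 S248
G01 X55.61 Y119.90 F2129
G01 X46.89 Y142.81
G01 X32.05 Y162.29
G01 X16.68 Y170.31
M5
G00 X0.00 Y0.00

1 u = 1 mm; y_m = 193.80 − y.

[1] `<line>` line segment, #ff00ff→cut S896 F600: (57.32,21.36) → (11.21,62.84)

[2] `<polygon>` regular polygon, #0000ff→engrave S248 F2129: (38.56,116.18) → (49.38,122.46) → (55.66,111.64) → (44.84,105.36) → (38.56,116.18) (closed)

[3] `<path>` cubic bezier, #0000ff→engrave S248 F2129: (52.65,101.62) → (55.61,119.90) → (46.89,142.81) → (32.05,162.29) → (16.68,170.31)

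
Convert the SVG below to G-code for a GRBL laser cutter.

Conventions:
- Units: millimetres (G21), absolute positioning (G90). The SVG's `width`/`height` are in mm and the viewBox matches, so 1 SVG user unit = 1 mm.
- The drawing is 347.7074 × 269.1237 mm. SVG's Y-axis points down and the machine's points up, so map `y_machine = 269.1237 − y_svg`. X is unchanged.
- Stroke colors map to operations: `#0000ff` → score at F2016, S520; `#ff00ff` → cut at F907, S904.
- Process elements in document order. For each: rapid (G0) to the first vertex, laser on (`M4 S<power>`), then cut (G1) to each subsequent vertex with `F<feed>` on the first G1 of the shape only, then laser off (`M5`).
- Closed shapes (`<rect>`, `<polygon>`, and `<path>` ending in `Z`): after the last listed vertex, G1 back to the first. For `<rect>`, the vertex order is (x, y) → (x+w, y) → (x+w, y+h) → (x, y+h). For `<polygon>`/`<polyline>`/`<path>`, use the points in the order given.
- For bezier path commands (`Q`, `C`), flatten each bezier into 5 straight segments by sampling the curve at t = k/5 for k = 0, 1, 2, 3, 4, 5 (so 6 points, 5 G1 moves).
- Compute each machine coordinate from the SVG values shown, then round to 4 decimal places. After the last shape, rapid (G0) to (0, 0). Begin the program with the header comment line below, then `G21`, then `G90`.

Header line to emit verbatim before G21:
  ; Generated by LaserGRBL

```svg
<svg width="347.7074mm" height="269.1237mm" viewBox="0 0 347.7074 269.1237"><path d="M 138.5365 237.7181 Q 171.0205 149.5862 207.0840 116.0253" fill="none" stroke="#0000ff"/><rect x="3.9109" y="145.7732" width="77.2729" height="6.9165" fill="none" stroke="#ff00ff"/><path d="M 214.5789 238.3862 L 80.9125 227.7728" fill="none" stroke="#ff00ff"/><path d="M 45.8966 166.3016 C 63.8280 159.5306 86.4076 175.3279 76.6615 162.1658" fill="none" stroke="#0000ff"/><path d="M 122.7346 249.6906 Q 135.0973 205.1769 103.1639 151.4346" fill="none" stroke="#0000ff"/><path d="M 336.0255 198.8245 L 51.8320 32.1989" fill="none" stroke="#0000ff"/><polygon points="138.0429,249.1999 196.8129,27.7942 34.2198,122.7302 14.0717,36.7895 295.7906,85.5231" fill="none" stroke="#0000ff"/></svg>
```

; Generated by LaserGRBL
G21
G90
G0 X138.5365 Y31.4056
M4 S520
G1 X151.6733 Y64.4755 F2016
G1 X165.0964 Y93.1798
G1 X178.8059 Y117.5183
G1 X192.8018 Y137.4912
G1 X207.0840 Y153.0984
M5
G0 X3.9109 Y123.3505
M4 S904
G1 X81.1838 Y123.3505 F907
G1 X81.1838 Y116.4340
G1 X3.9109 Y116.4340
G1 X3.9109 Y123.3505
M5
G0 X214.5789 Y30.7375
M4 S904
G1 X80.9125 Y41.3509 F907
M5
G0 X45.8966 Y102.8221
M4 S520
G1 X56.9174 Y104.5887 F2016
G1 X67.2791 Y103.4123
G1 X75.2068 Y101.7661
G1 X78.9259 Y102.1235
G1 X76.6615 Y106.9579
M5
G0 X122.7346 Y19.4331
M4 S520
G1 X125.9078 Y37.6077 F2016
G1 X125.5374 Y56.5206
G1 X121.6232 Y76.1718
G1 X114.1654 Y96.5613
G1 X103.1639 Y117.6891
M5
G0 X336.0255 Y70.2992
M4 S520
G1 X51.8320 Y236.9248 F2016
M5
G0 X138.0429 Y19.9238
M4 S520
G1 X196.8129 Y241.3295 F2016
G1 X34.2198 Y146.3935
G1 X14.0717 Y232.3342
G1 X295.7906 Y183.6006
G1 X138.0429 Y19.9238
M5
G0 X0.0000 Y0.0000

1 u = 1 mm; y_m = 269.1237 − y.

[1] `<path>` quadratic bezier, #0000ff→score S520 F2016: (138.5365,31.4056) → (151.6733,64.4755) → (165.0964,93.1798) → (178.8059,117.5183) → (192.8018,137.4912) → (207.0840,153.0984)

[2] `<rect>` rectangle, #ff00ff→cut S904 F907: (3.9109,123.3505) → (81.1838,123.3505) → (81.1838,116.4340) → (3.9109,116.4340) → (3.9109,123.3505) (closed)

[3] `<path>` line segment, #ff00ff→cut S904 F907: (214.5789,30.7375) → (80.9125,41.3509)

[4] `<path>` cubic bezier, #0000ff→score S520 F2016: (45.8966,102.8221) → (56.9174,104.5887) → (67.2791,103.4123) → (75.2068,101.7661) → (78.9259,102.1235) → (76.6615,106.9579)

[5] `<path>` quadratic bezier, #0000ff→score S520 F2016: (122.7346,19.4331) → (125.9078,37.6077) → (125.5374,56.5206) → (121.6232,76.1718) → (114.1654,96.5613) → (103.1639,117.6891)

[6] `<path>` line segment, #0000ff→score S520 F2016: (336.0255,70.2992) → (51.8320,236.9248)

[7] `<polygon>` closed polygon, #0000ff→score S520 F2016: (138.0429,19.9238) → (196.8129,241.3295) → (34.2198,146.3935) → (14.0717,232.3342) → (295.7906,183.6006) → (138.0429,19.9238) (closed)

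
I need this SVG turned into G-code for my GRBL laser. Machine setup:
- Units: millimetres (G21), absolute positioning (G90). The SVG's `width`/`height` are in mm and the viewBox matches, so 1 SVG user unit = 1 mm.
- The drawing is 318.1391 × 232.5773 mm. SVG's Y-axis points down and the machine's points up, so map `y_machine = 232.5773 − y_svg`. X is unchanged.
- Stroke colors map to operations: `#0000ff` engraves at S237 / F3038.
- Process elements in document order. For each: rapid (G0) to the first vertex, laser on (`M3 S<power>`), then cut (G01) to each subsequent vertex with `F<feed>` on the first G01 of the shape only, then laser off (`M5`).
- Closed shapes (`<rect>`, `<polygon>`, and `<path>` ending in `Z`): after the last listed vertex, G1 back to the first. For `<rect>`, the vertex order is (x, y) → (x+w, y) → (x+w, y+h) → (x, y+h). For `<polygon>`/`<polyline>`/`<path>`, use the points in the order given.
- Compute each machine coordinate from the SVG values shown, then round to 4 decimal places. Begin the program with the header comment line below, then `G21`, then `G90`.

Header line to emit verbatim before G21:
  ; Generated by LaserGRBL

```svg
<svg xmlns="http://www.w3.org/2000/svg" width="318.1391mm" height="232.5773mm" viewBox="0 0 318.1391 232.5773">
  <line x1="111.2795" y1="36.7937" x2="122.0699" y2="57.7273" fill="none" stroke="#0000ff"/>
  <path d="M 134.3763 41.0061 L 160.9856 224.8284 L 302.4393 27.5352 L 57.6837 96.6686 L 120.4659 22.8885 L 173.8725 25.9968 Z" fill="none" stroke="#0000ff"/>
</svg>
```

; Generated by LaserGRBL
G21
G90
G0 X111.2795 Y195.7836
M3 S237
G01 X122.0699 Y174.8500 F3038
M5
G0 X134.3763 Y191.5712
M3 S237
G01 X160.9856 Y7.7489 F3038
G01 X302.4393 Y205.0421
G01 X57.6837 Y135.9087
G01 X120.4659 Y209.6888
G01 X173.8725 Y206.5805
G01 X134.3763 Y191.5712
M5

viewBox `0 0 318.1391 232.5773` with mm width/height → 1 unit = 1 mm. Flip: y_m = 232.5773 − y_svg.

**Shape 1** — `<line>` line segment, stroke `#0000ff` → engrave (S237, F3038). Machine vertices: (111.2795,195.7836) → (122.0699,174.8500). Open path.

**Shape 2** — `<path>` closed polygon, stroke `#0000ff` → engrave (S237, F3038). Machine vertices: (134.3763,191.5712) → (160.9856,7.7489) → (302.4393,205.0421) → (57.6837,135.9087) → (120.4659,209.6888) → (173.8725,206.5805) → (134.3763,191.5712). Closed: final G1 returns to the first vertex.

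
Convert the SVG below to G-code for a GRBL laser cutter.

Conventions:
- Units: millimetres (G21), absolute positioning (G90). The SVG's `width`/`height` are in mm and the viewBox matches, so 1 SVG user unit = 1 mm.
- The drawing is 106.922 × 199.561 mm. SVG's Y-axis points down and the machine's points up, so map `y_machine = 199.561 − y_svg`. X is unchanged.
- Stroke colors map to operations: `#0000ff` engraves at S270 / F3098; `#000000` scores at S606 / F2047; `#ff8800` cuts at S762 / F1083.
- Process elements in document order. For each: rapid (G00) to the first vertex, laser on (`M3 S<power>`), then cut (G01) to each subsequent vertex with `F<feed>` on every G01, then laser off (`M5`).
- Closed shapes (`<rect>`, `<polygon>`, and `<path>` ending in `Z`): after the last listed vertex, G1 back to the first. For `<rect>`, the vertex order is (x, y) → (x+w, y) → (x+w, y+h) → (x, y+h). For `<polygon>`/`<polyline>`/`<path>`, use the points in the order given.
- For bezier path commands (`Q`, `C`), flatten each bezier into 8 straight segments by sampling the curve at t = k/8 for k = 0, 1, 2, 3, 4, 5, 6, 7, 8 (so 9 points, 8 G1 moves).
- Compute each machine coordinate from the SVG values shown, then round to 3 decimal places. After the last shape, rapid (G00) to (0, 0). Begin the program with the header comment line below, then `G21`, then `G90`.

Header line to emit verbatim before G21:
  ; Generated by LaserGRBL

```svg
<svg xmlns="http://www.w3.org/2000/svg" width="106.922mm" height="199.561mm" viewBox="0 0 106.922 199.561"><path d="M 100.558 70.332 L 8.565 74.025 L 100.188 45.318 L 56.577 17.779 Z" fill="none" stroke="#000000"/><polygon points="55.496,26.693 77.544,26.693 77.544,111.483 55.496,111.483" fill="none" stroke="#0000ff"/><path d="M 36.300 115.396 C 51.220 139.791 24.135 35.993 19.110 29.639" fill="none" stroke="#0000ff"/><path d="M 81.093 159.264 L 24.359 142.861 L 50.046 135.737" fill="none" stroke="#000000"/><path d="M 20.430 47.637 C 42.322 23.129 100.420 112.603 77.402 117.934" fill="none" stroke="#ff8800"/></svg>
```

1 u = 1 mm; y_m = 199.561 − y.

[1] `<path>` closed polygon, #000000→score S606 F2047: (100.558,129.229) → (8.565,125.536) → (100.188,154.243) → (56.577,181.782) → (100.558,129.229) (closed)

[2] `<polygon>` rectangle, #0000ff→engrave S270 F3098: (55.496,172.868) → (77.544,172.868) → (77.544,88.078) → (55.496,88.078) → (55.496,172.868) (closed)

[3] `<path>` cubic bezier, #0000ff→engrave S270 F3098: (36.300,84.165) → (40.051,80.585) → (40.615,86.379) → (38.743,98.903) → (35.184,115.513) → (30.691,133.563) → (26.014,150.411) → (21.903,163.412) → (19.110,169.922)

[4] `<path>` open polyline, #000000→score S606 F2047: (81.093,40.297) → (24.359,56.700) → (50.046,63.824)

[5] `<path>` cubic bezier, #ff8800→cut S762 F1083: (20.430,151.924) → (30.108,156.159) → (41.804,152.029) → (54.146,141.857) → (65.757,127.965) → (75.263,112.674) → (81.289,98.306) → (82.461,87.183) → (77.402,81.627)

; Generated by LaserGRBL
G21
G90
G00 X100.558 Y129.229
M3 S606
G01 X8.565 Y125.536 F2047
G01 X100.188 Y154.243 F2047
G01 X56.577 Y181.782 F2047
G01 X100.558 Y129.229 F2047
M5
G00 X55.496 Y172.868
M3 S270
G01 X77.544 Y172.868 F3098
G01 X77.544 Y88.078 F3098
G01 X55.496 Y88.078 F3098
G01 X55.496 Y172.868 F3098
M5
G00 X36.300 Y84.165
M3 S270
G01 X40.051 Y80.585 F3098
G01 X40.615 Y86.379 F3098
G01 X38.743 Y98.903 F3098
G01 X35.184 Y115.513 F3098
G01 X30.691 Y133.563 F3098
G01 X26.014 Y150.411 F3098
G01 X21.903 Y163.412 F3098
G01 X19.110 Y169.922 F3098
M5
G00 X81.093 Y40.297
M3 S606
G01 X24.359 Y56.700 F2047
G01 X50.046 Y63.824 F2047
M5
G00 X20.430 Y151.924
M3 S762
G01 X30.108 Y156.159 F1083
G01 X41.804 Y152.029 F1083
G01 X54.146 Y141.857 F1083
G01 X65.757 Y127.965 F1083
G01 X75.263 Y112.674 F1083
G01 X81.289 Y98.306 F1083
G01 X82.461 Y87.183 F1083
G01 X77.402 Y81.627 F1083
M5
G00 X0.000 Y0.000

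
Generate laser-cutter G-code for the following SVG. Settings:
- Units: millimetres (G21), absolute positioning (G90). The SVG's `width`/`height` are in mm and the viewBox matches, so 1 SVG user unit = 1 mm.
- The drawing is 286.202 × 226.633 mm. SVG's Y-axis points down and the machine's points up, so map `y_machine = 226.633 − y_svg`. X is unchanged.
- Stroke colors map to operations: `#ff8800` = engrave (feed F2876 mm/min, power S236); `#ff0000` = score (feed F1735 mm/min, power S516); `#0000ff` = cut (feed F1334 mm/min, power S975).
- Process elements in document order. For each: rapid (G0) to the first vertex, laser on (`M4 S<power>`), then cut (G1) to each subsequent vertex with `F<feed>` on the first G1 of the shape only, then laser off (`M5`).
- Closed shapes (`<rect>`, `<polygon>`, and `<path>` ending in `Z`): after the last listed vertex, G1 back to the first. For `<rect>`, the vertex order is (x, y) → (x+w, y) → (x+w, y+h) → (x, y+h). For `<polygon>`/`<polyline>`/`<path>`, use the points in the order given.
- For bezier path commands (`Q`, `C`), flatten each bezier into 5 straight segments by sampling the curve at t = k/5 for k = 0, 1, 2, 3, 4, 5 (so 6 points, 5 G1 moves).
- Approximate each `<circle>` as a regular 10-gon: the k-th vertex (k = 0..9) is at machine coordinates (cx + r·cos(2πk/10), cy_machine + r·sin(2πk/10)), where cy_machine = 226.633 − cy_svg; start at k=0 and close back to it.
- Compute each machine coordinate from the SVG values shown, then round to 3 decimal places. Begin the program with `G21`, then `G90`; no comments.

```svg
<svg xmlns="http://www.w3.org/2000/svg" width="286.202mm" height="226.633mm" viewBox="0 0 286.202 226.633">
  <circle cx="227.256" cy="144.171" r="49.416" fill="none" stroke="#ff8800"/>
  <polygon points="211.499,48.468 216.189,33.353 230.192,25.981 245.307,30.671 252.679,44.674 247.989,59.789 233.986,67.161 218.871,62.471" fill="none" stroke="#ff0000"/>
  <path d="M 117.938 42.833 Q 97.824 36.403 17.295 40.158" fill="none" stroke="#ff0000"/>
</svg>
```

1 u = 1 mm; y_m = 226.633 − y.

[1] `<circle>` circle, #ff8800→engrave S236 F2876: (276.672,82.462) → (267.234,111.508) → (242.526,129.459) → (211.986,129.459) → (187.278,111.508) → (177.840,82.462) → (187.278,53.416) → (211.986,35.465) → (242.526,35.465) → (267.234,53.416) → (276.672,82.462) (closed)

[2] `<polygon>` regular polygon, #ff0000→score S516 F1735: (211.499,178.165) → (216.189,193.280) → (230.192,200.652) → (245.307,195.962) → (252.679,181.959) → (247.989,166.844) → (233.986,159.472) → (218.871,164.162) → (211.499,178.165) (closed)

[3] `<path>` quadratic bezier, #ff0000→score S516 F1735: (117.938,183.800) → (107.476,185.965) → (92.180,187.314) → (72.052,187.849) → (47.090,187.570) → (17.295,186.475)

G21
G90
G0 X276.672 Y82.462
M4 S236
G1 X267.234 Y111.508 F2876
G1 X242.526 Y129.459
G1 X211.986 Y129.459
G1 X187.278 Y111.508
G1 X177.840 Y82.462
G1 X187.278 Y53.416
G1 X211.986 Y35.465
G1 X242.526 Y35.465
G1 X267.234 Y53.416
G1 X276.672 Y82.462
M5
G0 X211.499 Y178.165
M4 S516
G1 X216.189 Y193.280 F1735
G1 X230.192 Y200.652
G1 X245.307 Y195.962
G1 X252.679 Y181.959
G1 X247.989 Y166.844
G1 X233.986 Y159.472
G1 X218.871 Y164.162
G1 X211.499 Y178.165
M5
G0 X117.938 Y183.800
M4 S516
G1 X107.476 Y185.965 F1735
G1 X92.180 Y187.314
G1 X72.052 Y187.849
G1 X47.090 Y187.570
G1 X17.295 Y186.475
M5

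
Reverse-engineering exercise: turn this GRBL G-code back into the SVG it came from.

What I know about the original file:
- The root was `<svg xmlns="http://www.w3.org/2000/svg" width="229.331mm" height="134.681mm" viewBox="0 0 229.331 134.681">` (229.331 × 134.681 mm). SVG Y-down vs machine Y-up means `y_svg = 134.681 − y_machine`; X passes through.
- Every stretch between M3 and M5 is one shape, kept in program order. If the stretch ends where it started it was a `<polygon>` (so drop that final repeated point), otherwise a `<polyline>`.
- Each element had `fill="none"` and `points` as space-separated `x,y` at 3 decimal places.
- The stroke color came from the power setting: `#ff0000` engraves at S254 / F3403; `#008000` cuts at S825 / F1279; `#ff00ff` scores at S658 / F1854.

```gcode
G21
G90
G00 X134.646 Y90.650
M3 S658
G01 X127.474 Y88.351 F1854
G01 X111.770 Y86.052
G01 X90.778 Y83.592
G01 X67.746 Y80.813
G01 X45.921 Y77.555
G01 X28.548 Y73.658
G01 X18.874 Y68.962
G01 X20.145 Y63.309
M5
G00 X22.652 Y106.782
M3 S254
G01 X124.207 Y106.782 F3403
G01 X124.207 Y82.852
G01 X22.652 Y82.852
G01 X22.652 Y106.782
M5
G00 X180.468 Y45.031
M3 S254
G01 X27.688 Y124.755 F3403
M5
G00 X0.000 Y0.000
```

Machine Y-up, SVG Y-down with viewBox height 134.681, so y_svg = 134.681 − y_machine; X carries over.

Run 1: power S658 maps to stroke `#ff00ff` (score). The run is open, so emit a `<polyline>` with points (Y-flipped): 134.646,44.031 127.474,46.330 111.770,48.629 90.778,51.089 67.746,53.868 45.921,57.126 28.548,61.023 18.874,65.719 20.145,71.372.

Run 2: S254 ⇒ engrave layer `#ff0000`. The run returns to its start, so emit a `<polygon>` with points (Y-flipped): 22.652,27.899 124.207,27.899 124.207,51.829 22.652,51.829.

Run 3: S254 ⇒ engrave layer `#ff0000`. The run is open, so emit a `<polyline>` with points (Y-flipped): 180.468,89.650 27.688,9.926.

<svg xmlns="http://www.w3.org/2000/svg" width="229.331mm" height="134.681mm" viewBox="0 0 229.331 134.681">
  <polyline points="134.646,44.031 127.474,46.330 111.770,48.629 90.778,51.089 67.746,53.868 45.921,57.126 28.548,61.023 18.874,65.719 20.145,71.372" fill="none" stroke="#ff00ff"/>
  <polygon points="22.652,27.899 124.207,27.899 124.207,51.829 22.652,51.829" fill="none" stroke="#ff0000"/>
  <polyline points="180.468,89.650 27.688,9.926" fill="none" stroke="#ff0000"/>
</svg>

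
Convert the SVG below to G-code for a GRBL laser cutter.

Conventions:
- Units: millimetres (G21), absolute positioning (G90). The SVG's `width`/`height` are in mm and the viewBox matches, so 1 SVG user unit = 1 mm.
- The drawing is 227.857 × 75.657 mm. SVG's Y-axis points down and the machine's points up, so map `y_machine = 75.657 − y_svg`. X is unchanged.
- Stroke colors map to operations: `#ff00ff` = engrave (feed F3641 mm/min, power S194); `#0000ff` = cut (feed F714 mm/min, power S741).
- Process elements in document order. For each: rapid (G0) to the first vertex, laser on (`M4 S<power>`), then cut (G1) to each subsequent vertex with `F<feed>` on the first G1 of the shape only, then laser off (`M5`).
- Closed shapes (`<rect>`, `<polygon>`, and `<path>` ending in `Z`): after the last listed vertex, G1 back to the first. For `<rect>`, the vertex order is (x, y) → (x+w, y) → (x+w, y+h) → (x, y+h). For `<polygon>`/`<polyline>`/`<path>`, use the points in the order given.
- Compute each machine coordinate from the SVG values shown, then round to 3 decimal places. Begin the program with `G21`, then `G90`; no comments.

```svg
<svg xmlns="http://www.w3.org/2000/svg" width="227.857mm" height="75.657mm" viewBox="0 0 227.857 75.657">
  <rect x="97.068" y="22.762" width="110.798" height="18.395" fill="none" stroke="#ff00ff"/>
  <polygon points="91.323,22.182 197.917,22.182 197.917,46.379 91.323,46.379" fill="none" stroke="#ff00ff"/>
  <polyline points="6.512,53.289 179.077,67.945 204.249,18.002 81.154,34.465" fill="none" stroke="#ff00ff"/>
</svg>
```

G21
G90
G0 X97.068 Y52.895
M4 S194
G1 X207.866 Y52.895 F3641
G1 X207.866 Y34.500
G1 X97.068 Y34.500
G1 X97.068 Y52.895
M5
G0 X91.323 Y53.475
M4 S194
G1 X197.917 Y53.475 F3641
G1 X197.917 Y29.278
G1 X91.323 Y29.278
G1 X91.323 Y53.475
M5
G0 X6.512 Y22.368
M4 S194
G1 X179.077 Y7.712 F3641
G1 X204.249 Y57.655
G1 X81.154 Y41.192
M5

1 u = 1 mm; y_m = 75.657 − y.

[1] `<rect>` rectangle, #ff00ff→engrave S194 F3641: (97.068,52.895) → (207.866,52.895) → (207.866,34.500) → (97.068,34.500) → (97.068,52.895) (closed)

[2] `<polygon>` rectangle, #ff00ff→engrave S194 F3641: (91.323,53.475) → (197.917,53.475) → (197.917,29.278) → (91.323,29.278) → (91.323,53.475) (closed)

[3] `<polyline>` open polyline, #ff00ff→engrave S194 F3641: (6.512,22.368) → (179.077,7.712) → (204.249,57.655) → (81.154,41.192)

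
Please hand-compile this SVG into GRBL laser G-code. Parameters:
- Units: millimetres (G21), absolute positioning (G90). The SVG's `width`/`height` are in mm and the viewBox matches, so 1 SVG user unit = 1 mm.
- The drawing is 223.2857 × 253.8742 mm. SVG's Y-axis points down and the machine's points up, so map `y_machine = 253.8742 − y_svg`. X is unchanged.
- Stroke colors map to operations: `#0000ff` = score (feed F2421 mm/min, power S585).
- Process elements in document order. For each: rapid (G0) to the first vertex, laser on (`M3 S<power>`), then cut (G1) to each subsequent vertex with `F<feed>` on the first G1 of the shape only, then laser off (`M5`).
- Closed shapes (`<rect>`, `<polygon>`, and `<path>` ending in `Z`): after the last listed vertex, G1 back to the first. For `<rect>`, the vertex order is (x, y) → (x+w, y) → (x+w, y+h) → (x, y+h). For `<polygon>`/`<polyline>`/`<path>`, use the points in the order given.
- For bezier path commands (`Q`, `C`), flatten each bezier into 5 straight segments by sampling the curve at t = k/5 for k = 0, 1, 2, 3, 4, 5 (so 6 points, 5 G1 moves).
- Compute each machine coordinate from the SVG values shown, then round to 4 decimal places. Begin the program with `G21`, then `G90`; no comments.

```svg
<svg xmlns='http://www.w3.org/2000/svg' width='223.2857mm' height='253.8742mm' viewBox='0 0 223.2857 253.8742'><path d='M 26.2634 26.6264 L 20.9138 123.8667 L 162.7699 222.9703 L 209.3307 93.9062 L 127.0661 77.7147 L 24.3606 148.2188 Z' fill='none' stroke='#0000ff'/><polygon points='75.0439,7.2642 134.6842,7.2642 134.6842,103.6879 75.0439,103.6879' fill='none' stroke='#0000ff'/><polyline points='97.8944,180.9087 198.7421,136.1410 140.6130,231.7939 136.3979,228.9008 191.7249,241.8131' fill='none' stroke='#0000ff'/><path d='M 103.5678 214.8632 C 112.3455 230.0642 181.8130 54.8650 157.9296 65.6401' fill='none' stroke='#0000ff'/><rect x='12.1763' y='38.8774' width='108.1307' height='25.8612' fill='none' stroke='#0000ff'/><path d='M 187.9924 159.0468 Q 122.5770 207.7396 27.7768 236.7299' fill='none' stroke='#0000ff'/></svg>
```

1 u = 1 mm; y_m = 253.8742 − y.

[1] `<path>` closed polygon, #0000ff→score S585 F2421: (26.2634,227.2478) → (20.9138,130.0075) → (162.7699,30.9039) → (209.3307,159.9680) → (127.0661,176.1595) → (24.3606,105.6554) → (26.2634,227.2478) (closed)

[2] `<polygon>` rectangle, #0000ff→score S585 F2421: (75.0439,246.6100) → (134.6842,246.6100) → (134.6842,150.1863) → (75.0439,150.1863) → (75.0439,246.6100) (closed)

[3] `<polyline>` open polyline, #0000ff→score S585 F2421: (97.8944,72.9655) → (198.7421,117.7332) → (140.6130,22.0803) → (136.3979,24.9734) → (191.7249,12.0611)

[4] `<path>` cubic bezier, #0000ff→score S585 F2421: (103.5678,39.0110) → (114.8849,49.7274) → (133.3735,88.0739) → (151.6399,135.9845) → (162.2899,175.3932) → (157.9296,188.2341)

[5] `<rect>` rectangle, #0000ff→score S585 F2421: (12.1763,214.9968) → (120.3070,214.9968) → (120.3070,189.1356) → (12.1763,189.1356) → (12.1763,214.9968) (closed)

[6] `<path>` quadratic bezier, #0000ff→score S585 F2421: (187.9924,94.8274) → (160.6508,76.1384) → (130.9585,59.0256) → (98.9154,43.4889) → (64.5215,29.5285) → (27.7768,17.1443)

G21
G90
G0 X26.2634 Y227.2478
M3 S585
G1 X20.9138 Y130.0075 F2421
G1 X162.7699 Y30.9039
G1 X209.3307 Y159.9680
G1 X127.0661 Y176.1595
G1 X24.3606 Y105.6554
G1 X26.2634 Y227.2478
M5
G0 X75.0439 Y246.6100
M3 S585
G1 X134.6842 Y246.6100 F2421
G1 X134.6842 Y150.1863
G1 X75.0439 Y150.1863
G1 X75.0439 Y246.6100
M5
G0 X97.8944 Y72.9655
M3 S585
G1 X198.7421 Y117.7332 F2421
G1 X140.6130 Y22.0803
G1 X136.3979 Y24.9734
G1 X191.7249 Y12.0611
M5
G0 X103.5678 Y39.0110
M3 S585
G1 X114.8849 Y49.7274 F2421
G1 X133.3735 Y88.0739
G1 X151.6399 Y135.9845
G1 X162.2899 Y175.3932
G1 X157.9296 Y188.2341
M5
G0 X12.1763 Y214.9968
M3 S585
G1 X120.3070 Y214.9968 F2421
G1 X120.3070 Y189.1356
G1 X12.1763 Y189.1356
G1 X12.1763 Y214.9968
M5
G0 X187.9924 Y94.8274
M3 S585
G1 X160.6508 Y76.1384 F2421
G1 X130.9585 Y59.0256
G1 X98.9154 Y43.4889
G1 X64.5215 Y29.5285
G1 X27.7768 Y17.1443
M5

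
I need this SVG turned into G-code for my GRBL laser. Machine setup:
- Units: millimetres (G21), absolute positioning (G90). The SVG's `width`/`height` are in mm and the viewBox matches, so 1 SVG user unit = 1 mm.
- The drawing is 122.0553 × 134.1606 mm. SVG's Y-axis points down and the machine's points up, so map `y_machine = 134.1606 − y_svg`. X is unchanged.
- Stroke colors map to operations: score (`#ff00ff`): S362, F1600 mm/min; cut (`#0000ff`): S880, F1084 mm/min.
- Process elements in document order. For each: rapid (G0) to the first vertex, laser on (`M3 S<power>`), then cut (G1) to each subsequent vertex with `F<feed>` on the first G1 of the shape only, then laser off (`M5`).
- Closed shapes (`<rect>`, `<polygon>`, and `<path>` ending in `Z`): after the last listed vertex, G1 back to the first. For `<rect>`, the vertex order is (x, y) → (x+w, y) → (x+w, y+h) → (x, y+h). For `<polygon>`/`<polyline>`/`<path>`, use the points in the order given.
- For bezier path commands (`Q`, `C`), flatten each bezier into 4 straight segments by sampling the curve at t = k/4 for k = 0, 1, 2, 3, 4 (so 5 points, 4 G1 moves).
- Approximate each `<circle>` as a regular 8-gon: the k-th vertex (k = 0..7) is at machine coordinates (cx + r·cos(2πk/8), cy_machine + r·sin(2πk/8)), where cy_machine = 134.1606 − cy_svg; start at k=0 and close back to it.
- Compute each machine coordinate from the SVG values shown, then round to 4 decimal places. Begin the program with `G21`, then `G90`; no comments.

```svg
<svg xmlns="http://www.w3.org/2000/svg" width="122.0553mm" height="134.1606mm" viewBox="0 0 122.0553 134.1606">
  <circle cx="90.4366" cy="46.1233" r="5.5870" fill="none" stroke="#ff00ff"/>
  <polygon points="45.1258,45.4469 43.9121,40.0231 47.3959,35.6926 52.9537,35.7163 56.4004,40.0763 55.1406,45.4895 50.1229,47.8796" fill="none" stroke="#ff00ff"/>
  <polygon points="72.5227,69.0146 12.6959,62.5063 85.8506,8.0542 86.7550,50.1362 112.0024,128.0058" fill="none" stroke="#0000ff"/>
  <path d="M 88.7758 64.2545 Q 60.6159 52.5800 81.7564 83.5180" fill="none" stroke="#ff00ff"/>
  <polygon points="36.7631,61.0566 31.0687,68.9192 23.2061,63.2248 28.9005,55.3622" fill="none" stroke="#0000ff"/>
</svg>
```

Since the viewBox matches the mm dimensions, user units are millimetres directly. The only transform is the Y-flip y_m = 134.1606 − y_svg.

Shape 1 is a circle drawn with `<circle>`. Its stroke #ff00ff means score at S362, F1600. After flipping Y the toolpath is (96.0236,88.0373) → (94.3872,91.9879) → (90.4366,93.6243) → (86.4860,91.9879) → (84.8496,88.0373) → (86.4860,84.0867) → (90.4366,82.4503) → (94.3872,84.0867) → (96.0236,88.0373), returning to the start.

Shape 2 is a regular polygon drawn with `<polygon>`. Its stroke #ff00ff means score at S362, F1600. After flipping Y the toolpath is (45.1258,88.7137) → (43.9121,94.1375) → (47.3959,98.4680) → (52.9537,98.4443) → (56.4004,94.0843) → (55.1406,88.6711) → (50.1229,86.2810) → (45.1258,88.7137), returning to the start.

Shape 3 is a closed polygon drawn with `<polygon>`. Its stroke #0000ff means cut at S880, F1084. After flipping Y the toolpath is (72.5227,65.1460) → (12.6959,71.6543) → (85.8506,126.1064) → (86.7550,84.0244) → (112.0024,6.1548) → (72.5227,65.1460), returning to the start.

Shape 4 is a quadratic bezier drawn with `<path>`. Its stroke #ff00ff means score at S362, F1600. After flipping Y the toolpath is (88.7758,69.9061) → (77.7771,73.0801) → (72.9410,70.9275) → (74.2674,63.4483) → (81.7564,50.6426).

Shape 5 is a regular polygon drawn with `<polygon>`. Its stroke #0000ff means cut at S880, F1084. After flipping Y the toolpath is (36.7631,73.1040) → (31.0687,65.2414) → (23.2061,70.9358) → (28.9005,78.7984) → (36.7631,73.1040), returning to the start.

G21
G90
G0 X96.0236 Y88.0373
M3 S362
G1 X94.3872 Y91.9879 F1600
G1 X90.4366 Y93.6243
G1 X86.4860 Y91.9879
G1 X84.8496 Y88.0373
G1 X86.4860 Y84.0867
G1 X90.4366 Y82.4503
G1 X94.3872 Y84.0867
G1 X96.0236 Y88.0373
M5
G0 X45.1258 Y88.7137
M3 S362
G1 X43.9121 Y94.1375 F1600
G1 X47.3959 Y98.4680
G1 X52.9537 Y98.4443
G1 X56.4004 Y94.0843
G1 X55.1406 Y88.6711
G1 X50.1229 Y86.2810
G1 X45.1258 Y88.7137
M5
G0 X72.5227 Y65.1460
M3 S880
G1 X12.6959 Y71.6543 F1084
G1 X85.8506 Y126.1064
G1 X86.7550 Y84.0244
G1 X112.0024 Y6.1548
G1 X72.5227 Y65.1460
M5
G0 X88.7758 Y69.9061
M3 S362
G1 X77.7771 Y73.0801 F1600
G1 X72.9410 Y70.9275
G1 X74.2674 Y63.4483
G1 X81.7564 Y50.6426
M5
G0 X36.7631 Y73.1040
M3 S880
G1 X31.0687 Y65.2414 F1084
G1 X23.2061 Y70.9358
G1 X28.9005 Y78.7984
G1 X36.7631 Y73.1040
M5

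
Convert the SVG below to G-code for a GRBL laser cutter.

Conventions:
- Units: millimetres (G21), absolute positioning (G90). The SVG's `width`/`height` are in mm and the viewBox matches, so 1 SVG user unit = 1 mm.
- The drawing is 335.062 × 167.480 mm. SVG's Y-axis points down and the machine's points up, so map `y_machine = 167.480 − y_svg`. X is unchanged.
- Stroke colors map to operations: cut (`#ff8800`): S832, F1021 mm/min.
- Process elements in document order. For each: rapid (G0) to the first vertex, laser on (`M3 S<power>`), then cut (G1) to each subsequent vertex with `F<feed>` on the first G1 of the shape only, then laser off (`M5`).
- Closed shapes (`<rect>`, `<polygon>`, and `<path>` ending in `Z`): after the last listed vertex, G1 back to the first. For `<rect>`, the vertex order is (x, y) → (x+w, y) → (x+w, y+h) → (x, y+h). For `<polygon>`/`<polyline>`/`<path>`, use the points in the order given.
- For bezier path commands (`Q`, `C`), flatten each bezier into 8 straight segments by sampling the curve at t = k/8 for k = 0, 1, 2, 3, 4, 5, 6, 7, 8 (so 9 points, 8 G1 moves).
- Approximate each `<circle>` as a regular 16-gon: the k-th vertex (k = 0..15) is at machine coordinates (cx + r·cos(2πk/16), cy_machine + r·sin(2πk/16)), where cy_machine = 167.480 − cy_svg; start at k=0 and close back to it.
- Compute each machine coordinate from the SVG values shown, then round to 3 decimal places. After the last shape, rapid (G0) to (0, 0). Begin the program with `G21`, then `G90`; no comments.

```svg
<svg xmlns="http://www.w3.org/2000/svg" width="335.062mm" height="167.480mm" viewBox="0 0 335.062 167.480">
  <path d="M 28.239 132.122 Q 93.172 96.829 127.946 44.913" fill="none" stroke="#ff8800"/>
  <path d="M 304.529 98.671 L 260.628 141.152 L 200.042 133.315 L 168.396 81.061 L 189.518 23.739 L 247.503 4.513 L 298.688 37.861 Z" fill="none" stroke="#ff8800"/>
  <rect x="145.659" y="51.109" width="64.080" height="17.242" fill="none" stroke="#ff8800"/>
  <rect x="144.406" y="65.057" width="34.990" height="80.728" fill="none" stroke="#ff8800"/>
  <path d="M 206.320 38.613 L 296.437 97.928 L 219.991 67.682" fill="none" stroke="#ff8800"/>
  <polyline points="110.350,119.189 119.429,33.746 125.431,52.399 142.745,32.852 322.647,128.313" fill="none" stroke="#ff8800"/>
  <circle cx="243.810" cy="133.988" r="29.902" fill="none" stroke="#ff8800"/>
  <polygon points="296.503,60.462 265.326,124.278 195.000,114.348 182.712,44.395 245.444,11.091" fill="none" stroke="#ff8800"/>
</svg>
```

viewBox `0 0 335.062 167.480` with mm width/height → 1 unit = 1 mm. Flip: y_m = 167.480 − y_svg.

**Shape 1** — `<path>` quadratic bezier, stroke `#ff8800` → cut (S832, F1021). Control points (SVG): P0=(28.239,132.122), P1=(93.172,96.829), P2=(127.946,44.913); sampled at t=k/8. Machine vertices: (28.239,35.358) → (44.001,44.441) → (58.821,54.043) → (72.698,64.165) → (85.632,74.807) → (97.624,85.968) → (108.674,97.648) → (118.781,109.848) → (127.946,122.567). Open path.

**Shape 2** — `<path>` regular polygon, stroke `#ff8800` → cut (S832, F1021). Machine vertices: (304.529,68.809) → (260.628,26.328) → (200.042,34.165) → (168.396,86.419) → (189.518,143.741) → (247.503,162.967) → (298.688,129.619) → (304.529,68.809). Closed: final G1 returns to the first vertex.

**Shape 3** — `<rect>` rectangle, stroke `#ff8800` → cut (S832, F1021). Machine vertices: (145.659,116.371) → (209.739,116.371) → (209.739,99.129) → (145.659,99.129) → (145.659,116.371). Closed: final G1 returns to the first vertex.

**Shape 4** — `<rect>` rectangle, stroke `#ff8800` → cut (S832, F1021). Machine vertices: (144.406,102.423) → (179.396,102.423) → (179.396,21.695) → (144.406,21.695) → (144.406,102.423). Closed: final G1 returns to the first vertex.

**Shape 5** — `<path>` open polyline, stroke `#ff8800` → cut (S832, F1021). Machine vertices: (206.320,128.867) → (296.437,69.552) → (219.991,99.798). Open path.

**Shape 6** — `<polyline>` open polyline, stroke `#ff8800` → cut (S832, F1021). Machine vertices: (110.350,48.291) → (119.429,133.734) → (125.431,115.081) → (142.745,134.628) → (322.647,39.167). Open path.

**Shape 7** — `<circle>` circle, stroke `#ff8800` → cut (S832, F1021). Machine vertices: (273.712,33.492) → (271.436,44.935) → (264.954,54.636) → (255.253,61.118) → (243.810,63.394) → (232.367,61.118) → (222.666,54.636) → (216.184,44.935) → (213.908,33.492) → (216.184,22.049) → (222.666,12.348) → (232.367,5.866) → (243.810,3.590) → (255.253,5.866) → (264.954,12.348) → (271.436,22.049) → (273.712,33.492). Closed: final G1 returns to the first vertex.

**Shape 8** — `<polygon>` regular polygon, stroke `#ff8800` → cut (S832, F1021). Machine vertices: (296.503,107.018) → (265.326,43.202) → (195.000,53.132) → (182.712,123.085) → (245.444,156.389) → (296.503,107.018). Closed: final G1 returns to the first vertex.

G21
G90
G0 X28.239 Y35.358
M3 S832
G1 X44.001 Y44.441 F1021
G1 X58.821 Y54.043
G1 X72.698 Y64.165
G1 X85.632 Y74.807
G1 X97.624 Y85.968
G1 X108.674 Y97.648
G1 X118.781 Y109.848
G1 X127.946 Y122.567
M5
G0 X304.529 Y68.809
M3 S832
G1 X260.628 Y26.328 F1021
G1 X200.042 Y34.165
G1 X168.396 Y86.419
G1 X189.518 Y143.741
G1 X247.503 Y162.967
G1 X298.688 Y129.619
G1 X304.529 Y68.809
M5
G0 X145.659 Y116.371
M3 S832
G1 X209.739 Y116.371 F1021
G1 X209.739 Y99.129
G1 X145.659 Y99.129
G1 X145.659 Y116.371
M5
G0 X144.406 Y102.423
M3 S832
G1 X179.396 Y102.423 F1021
G1 X179.396 Y21.695
G1 X144.406 Y21.695
G1 X144.406 Y102.423
M5
G0 X206.320 Y128.867
M3 S832
G1 X296.437 Y69.552 F1021
G1 X219.991 Y99.798
M5
G0 X110.350 Y48.291
M3 S832
G1 X119.429 Y133.734 F1021
G1 X125.431 Y115.081
G1 X142.745 Y134.628
G1 X322.647 Y39.167
M5
G0 X273.712 Y33.492
M3 S832
G1 X271.436 Y44.935 F1021
G1 X264.954 Y54.636
G1 X255.253 Y61.118
G1 X243.810 Y63.394
G1 X232.367 Y61.118
G1 X222.666 Y54.636
G1 X216.184 Y44.935
G1 X213.908 Y33.492
G1 X216.184 Y22.049
G1 X222.666 Y12.348
G1 X232.367 Y5.866
G1 X243.810 Y3.590
G1 X255.253 Y5.866
G1 X264.954 Y12.348
G1 X271.436 Y22.049
G1 X273.712 Y33.492
M5
G0 X296.503 Y107.018
M3 S832
G1 X265.326 Y43.202 F1021
G1 X195.000 Y53.132
G1 X182.712 Y123.085
G1 X245.444 Y156.389
G1 X296.503 Y107.018
M5
G0 X0.000 Y0.000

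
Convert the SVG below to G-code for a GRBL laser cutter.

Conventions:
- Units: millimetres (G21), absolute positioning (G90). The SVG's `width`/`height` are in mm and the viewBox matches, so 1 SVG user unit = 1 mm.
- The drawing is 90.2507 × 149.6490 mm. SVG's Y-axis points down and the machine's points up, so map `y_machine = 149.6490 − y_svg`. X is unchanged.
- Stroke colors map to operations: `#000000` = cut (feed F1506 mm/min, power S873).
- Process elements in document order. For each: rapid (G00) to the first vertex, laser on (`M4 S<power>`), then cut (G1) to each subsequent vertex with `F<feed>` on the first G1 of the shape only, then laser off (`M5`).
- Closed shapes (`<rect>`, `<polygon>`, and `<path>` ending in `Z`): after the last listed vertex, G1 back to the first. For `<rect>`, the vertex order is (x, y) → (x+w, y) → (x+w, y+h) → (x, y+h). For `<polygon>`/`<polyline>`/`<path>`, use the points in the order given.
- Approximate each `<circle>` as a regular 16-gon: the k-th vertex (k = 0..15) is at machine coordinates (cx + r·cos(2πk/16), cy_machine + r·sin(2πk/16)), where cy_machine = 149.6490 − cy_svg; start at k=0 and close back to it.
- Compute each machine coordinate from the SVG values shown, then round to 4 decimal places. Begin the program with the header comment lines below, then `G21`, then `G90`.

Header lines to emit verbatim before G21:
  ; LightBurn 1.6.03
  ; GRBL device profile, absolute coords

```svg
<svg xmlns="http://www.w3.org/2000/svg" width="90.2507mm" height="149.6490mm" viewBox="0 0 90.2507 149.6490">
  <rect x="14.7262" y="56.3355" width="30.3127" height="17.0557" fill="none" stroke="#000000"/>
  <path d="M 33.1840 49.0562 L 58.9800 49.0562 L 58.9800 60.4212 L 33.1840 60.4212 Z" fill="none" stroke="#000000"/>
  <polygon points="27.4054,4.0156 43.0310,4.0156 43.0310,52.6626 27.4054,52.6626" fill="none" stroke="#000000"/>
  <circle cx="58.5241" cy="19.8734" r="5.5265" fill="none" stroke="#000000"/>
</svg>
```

viewBox `0 0 90.2507 149.6490` with mm width/height → 1 unit = 1 mm. Flip: y_m = 149.6490 − y_svg.

**Shape 1** — `<rect>` rectangle, stroke `#000000` → cut (S873, F1506). Machine vertices: (14.7262,93.3135) → (45.0389,93.3135) → (45.0389,76.2578) → (14.7262,76.2578) → (14.7262,93.3135). Closed: final G1 returns to the first vertex.

**Shape 2** — `<path>` rectangle, stroke `#000000` → cut (S873, F1506). Machine vertices: (33.1840,100.5928) → (58.9800,100.5928) → (58.9800,89.2278) → (33.1840,89.2278) → (33.1840,100.5928). Closed: final G1 returns to the first vertex.

**Shape 3** — `<polygon>` rectangle, stroke `#000000` → cut (S873, F1506). Machine vertices: (27.4054,145.6334) → (43.0310,145.6334) → (43.0310,96.9864) → (27.4054,96.9864) → (27.4054,145.6334). Closed: final G1 returns to the first vertex.

**Shape 4** — `<circle>` circle, stroke `#000000` → cut (S873, F1506). Machine vertices: (64.0506,129.7756) → (63.6299,131.8905) → (62.4319,133.6834) → (60.6390,134.8814) → (58.5241,135.3021) → (56.4092,134.8814) → (54.6163,133.6834) → (53.4183,131.8905) → (52.9976,129.7756) → (53.4183,127.6607) → (54.6163,125.8678) → (56.4092,124.6698) → (58.5241,124.2491) → (60.6390,124.6698) → (62.4319,125.8678) → (63.6299,127.6607) → (64.0506,129.7756). Closed: final G1 returns to the first vertex.

; LightBurn 1.6.03
; GRBL device profile, absolute coords
G21
G90
G00 X14.7262 Y93.3135
M4 S873
G1 X45.0389 Y93.3135 F1506
G1 X45.0389 Y76.2578
G1 X14.7262 Y76.2578
G1 X14.7262 Y93.3135
M5
G00 X33.1840 Y100.5928
M4 S873
G1 X58.9800 Y100.5928 F1506
G1 X58.9800 Y89.2278
G1 X33.1840 Y89.2278
G1 X33.1840 Y100.5928
M5
G00 X27.4054 Y145.6334
M4 S873
G1 X43.0310 Y145.6334 F1506
G1 X43.0310 Y96.9864
G1 X27.4054 Y96.9864
G1 X27.4054 Y145.6334
M5
G00 X64.0506 Y129.7756
M4 S873
G1 X63.6299 Y131.8905 F1506
G1 X62.4319 Y133.6834
G1 X60.6390 Y134.8814
G1 X58.5241 Y135.3021
G1 X56.4092 Y134.8814
G1 X54.6163 Y133.6834
G1 X53.4183 Y131.8905
G1 X52.9976 Y129.7756
G1 X53.4183 Y127.6607
G1 X54.6163 Y125.8678
G1 X56.4092 Y124.6698
G1 X58.5241 Y124.2491
G1 X60.6390 Y124.6698
G1 X62.4319 Y125.8678
G1 X63.6299 Y127.6607
G1 X64.0506 Y129.7756
M5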